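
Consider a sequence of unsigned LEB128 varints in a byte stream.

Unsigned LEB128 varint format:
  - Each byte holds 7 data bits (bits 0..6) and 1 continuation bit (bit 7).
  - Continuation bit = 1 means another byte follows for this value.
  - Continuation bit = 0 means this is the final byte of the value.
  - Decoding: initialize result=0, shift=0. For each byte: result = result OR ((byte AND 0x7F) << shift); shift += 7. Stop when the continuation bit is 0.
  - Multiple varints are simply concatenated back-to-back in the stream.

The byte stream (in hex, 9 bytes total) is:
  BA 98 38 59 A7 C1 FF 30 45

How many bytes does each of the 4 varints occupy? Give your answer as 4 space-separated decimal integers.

  byte[0]=0xBA cont=1 payload=0x3A=58: acc |= 58<<0 -> acc=58 shift=7
  byte[1]=0x98 cont=1 payload=0x18=24: acc |= 24<<7 -> acc=3130 shift=14
  byte[2]=0x38 cont=0 payload=0x38=56: acc |= 56<<14 -> acc=920634 shift=21 [end]
Varint 1: bytes[0:3] = BA 98 38 -> value 920634 (3 byte(s))
  byte[3]=0x59 cont=0 payload=0x59=89: acc |= 89<<0 -> acc=89 shift=7 [end]
Varint 2: bytes[3:4] = 59 -> value 89 (1 byte(s))
  byte[4]=0xA7 cont=1 payload=0x27=39: acc |= 39<<0 -> acc=39 shift=7
  byte[5]=0xC1 cont=1 payload=0x41=65: acc |= 65<<7 -> acc=8359 shift=14
  byte[6]=0xFF cont=1 payload=0x7F=127: acc |= 127<<14 -> acc=2089127 shift=21
  byte[7]=0x30 cont=0 payload=0x30=48: acc |= 48<<21 -> acc=102752423 shift=28 [end]
Varint 3: bytes[4:8] = A7 C1 FF 30 -> value 102752423 (4 byte(s))
  byte[8]=0x45 cont=0 payload=0x45=69: acc |= 69<<0 -> acc=69 shift=7 [end]
Varint 4: bytes[8:9] = 45 -> value 69 (1 byte(s))

Answer: 3 1 4 1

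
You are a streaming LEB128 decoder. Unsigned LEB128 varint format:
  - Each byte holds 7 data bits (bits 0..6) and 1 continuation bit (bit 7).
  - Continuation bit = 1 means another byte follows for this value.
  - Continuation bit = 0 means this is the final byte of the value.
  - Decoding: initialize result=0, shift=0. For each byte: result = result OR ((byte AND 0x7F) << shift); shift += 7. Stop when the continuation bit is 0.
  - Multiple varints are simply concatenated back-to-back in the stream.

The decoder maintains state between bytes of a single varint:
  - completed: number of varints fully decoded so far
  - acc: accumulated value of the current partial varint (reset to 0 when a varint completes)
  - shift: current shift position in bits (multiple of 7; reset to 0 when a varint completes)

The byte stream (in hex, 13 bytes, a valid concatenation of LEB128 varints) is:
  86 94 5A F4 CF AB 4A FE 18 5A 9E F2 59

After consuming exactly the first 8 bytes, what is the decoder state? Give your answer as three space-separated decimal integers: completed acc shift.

Answer: 2 126 7

Derivation:
byte[0]=0x86 cont=1 payload=0x06: acc |= 6<<0 -> completed=0 acc=6 shift=7
byte[1]=0x94 cont=1 payload=0x14: acc |= 20<<7 -> completed=0 acc=2566 shift=14
byte[2]=0x5A cont=0 payload=0x5A: varint #1 complete (value=1477126); reset -> completed=1 acc=0 shift=0
byte[3]=0xF4 cont=1 payload=0x74: acc |= 116<<0 -> completed=1 acc=116 shift=7
byte[4]=0xCF cont=1 payload=0x4F: acc |= 79<<7 -> completed=1 acc=10228 shift=14
byte[5]=0xAB cont=1 payload=0x2B: acc |= 43<<14 -> completed=1 acc=714740 shift=21
byte[6]=0x4A cont=0 payload=0x4A: varint #2 complete (value=155903988); reset -> completed=2 acc=0 shift=0
byte[7]=0xFE cont=1 payload=0x7E: acc |= 126<<0 -> completed=2 acc=126 shift=7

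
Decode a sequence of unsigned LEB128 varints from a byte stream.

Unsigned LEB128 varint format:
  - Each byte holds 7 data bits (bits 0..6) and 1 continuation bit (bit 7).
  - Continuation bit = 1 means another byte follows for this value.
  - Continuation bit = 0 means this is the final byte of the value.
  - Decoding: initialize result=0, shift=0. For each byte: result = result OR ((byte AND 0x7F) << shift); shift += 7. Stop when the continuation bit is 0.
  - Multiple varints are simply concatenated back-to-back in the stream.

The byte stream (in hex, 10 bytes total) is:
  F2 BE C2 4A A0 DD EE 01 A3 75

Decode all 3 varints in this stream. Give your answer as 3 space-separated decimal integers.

Answer: 156278642 3911328 15011

Derivation:
  byte[0]=0xF2 cont=1 payload=0x72=114: acc |= 114<<0 -> acc=114 shift=7
  byte[1]=0xBE cont=1 payload=0x3E=62: acc |= 62<<7 -> acc=8050 shift=14
  byte[2]=0xC2 cont=1 payload=0x42=66: acc |= 66<<14 -> acc=1089394 shift=21
  byte[3]=0x4A cont=0 payload=0x4A=74: acc |= 74<<21 -> acc=156278642 shift=28 [end]
Varint 1: bytes[0:4] = F2 BE C2 4A -> value 156278642 (4 byte(s))
  byte[4]=0xA0 cont=1 payload=0x20=32: acc |= 32<<0 -> acc=32 shift=7
  byte[5]=0xDD cont=1 payload=0x5D=93: acc |= 93<<7 -> acc=11936 shift=14
  byte[6]=0xEE cont=1 payload=0x6E=110: acc |= 110<<14 -> acc=1814176 shift=21
  byte[7]=0x01 cont=0 payload=0x01=1: acc |= 1<<21 -> acc=3911328 shift=28 [end]
Varint 2: bytes[4:8] = A0 DD EE 01 -> value 3911328 (4 byte(s))
  byte[8]=0xA3 cont=1 payload=0x23=35: acc |= 35<<0 -> acc=35 shift=7
  byte[9]=0x75 cont=0 payload=0x75=117: acc |= 117<<7 -> acc=15011 shift=14 [end]
Varint 3: bytes[8:10] = A3 75 -> value 15011 (2 byte(s))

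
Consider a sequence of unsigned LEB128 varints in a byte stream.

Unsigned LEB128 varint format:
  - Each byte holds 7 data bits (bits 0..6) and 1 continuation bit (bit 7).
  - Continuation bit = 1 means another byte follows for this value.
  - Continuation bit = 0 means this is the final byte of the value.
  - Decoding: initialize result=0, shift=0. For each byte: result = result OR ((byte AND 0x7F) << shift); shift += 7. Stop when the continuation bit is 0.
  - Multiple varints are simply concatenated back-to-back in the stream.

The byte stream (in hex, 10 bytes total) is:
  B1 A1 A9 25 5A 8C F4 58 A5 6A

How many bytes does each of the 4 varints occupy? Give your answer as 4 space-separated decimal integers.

Answer: 4 1 3 2

Derivation:
  byte[0]=0xB1 cont=1 payload=0x31=49: acc |= 49<<0 -> acc=49 shift=7
  byte[1]=0xA1 cont=1 payload=0x21=33: acc |= 33<<7 -> acc=4273 shift=14
  byte[2]=0xA9 cont=1 payload=0x29=41: acc |= 41<<14 -> acc=676017 shift=21
  byte[3]=0x25 cont=0 payload=0x25=37: acc |= 37<<21 -> acc=78270641 shift=28 [end]
Varint 1: bytes[0:4] = B1 A1 A9 25 -> value 78270641 (4 byte(s))
  byte[4]=0x5A cont=0 payload=0x5A=90: acc |= 90<<0 -> acc=90 shift=7 [end]
Varint 2: bytes[4:5] = 5A -> value 90 (1 byte(s))
  byte[5]=0x8C cont=1 payload=0x0C=12: acc |= 12<<0 -> acc=12 shift=7
  byte[6]=0xF4 cont=1 payload=0x74=116: acc |= 116<<7 -> acc=14860 shift=14
  byte[7]=0x58 cont=0 payload=0x58=88: acc |= 88<<14 -> acc=1456652 shift=21 [end]
Varint 3: bytes[5:8] = 8C F4 58 -> value 1456652 (3 byte(s))
  byte[8]=0xA5 cont=1 payload=0x25=37: acc |= 37<<0 -> acc=37 shift=7
  byte[9]=0x6A cont=0 payload=0x6A=106: acc |= 106<<7 -> acc=13605 shift=14 [end]
Varint 4: bytes[8:10] = A5 6A -> value 13605 (2 byte(s))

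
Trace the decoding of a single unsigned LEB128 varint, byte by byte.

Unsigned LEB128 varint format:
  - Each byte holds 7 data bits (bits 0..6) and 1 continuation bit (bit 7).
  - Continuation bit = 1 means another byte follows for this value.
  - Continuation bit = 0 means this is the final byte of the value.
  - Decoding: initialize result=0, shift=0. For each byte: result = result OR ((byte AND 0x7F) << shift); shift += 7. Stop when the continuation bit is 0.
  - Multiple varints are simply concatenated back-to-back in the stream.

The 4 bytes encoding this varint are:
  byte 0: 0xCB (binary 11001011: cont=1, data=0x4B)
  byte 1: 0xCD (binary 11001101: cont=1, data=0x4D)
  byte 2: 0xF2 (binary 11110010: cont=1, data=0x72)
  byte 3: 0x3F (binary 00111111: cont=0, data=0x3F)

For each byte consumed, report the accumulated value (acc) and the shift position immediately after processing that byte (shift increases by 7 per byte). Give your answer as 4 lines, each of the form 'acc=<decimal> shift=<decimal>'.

Answer: acc=75 shift=7
acc=9931 shift=14
acc=1877707 shift=21
acc=133998283 shift=28

Derivation:
byte 0=0xCB: payload=0x4B=75, contrib = 75<<0 = 75; acc -> 75, shift -> 7
byte 1=0xCD: payload=0x4D=77, contrib = 77<<7 = 9856; acc -> 9931, shift -> 14
byte 2=0xF2: payload=0x72=114, contrib = 114<<14 = 1867776; acc -> 1877707, shift -> 21
byte 3=0x3F: payload=0x3F=63, contrib = 63<<21 = 132120576; acc -> 133998283, shift -> 28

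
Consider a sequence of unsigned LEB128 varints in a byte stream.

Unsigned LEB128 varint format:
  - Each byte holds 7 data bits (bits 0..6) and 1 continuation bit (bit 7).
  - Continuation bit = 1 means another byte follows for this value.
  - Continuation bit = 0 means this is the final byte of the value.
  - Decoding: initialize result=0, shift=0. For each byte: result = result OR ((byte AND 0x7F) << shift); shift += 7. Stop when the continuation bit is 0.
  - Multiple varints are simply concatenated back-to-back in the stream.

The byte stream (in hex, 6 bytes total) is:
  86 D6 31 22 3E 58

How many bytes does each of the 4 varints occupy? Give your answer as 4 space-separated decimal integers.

Answer: 3 1 1 1

Derivation:
  byte[0]=0x86 cont=1 payload=0x06=6: acc |= 6<<0 -> acc=6 shift=7
  byte[1]=0xD6 cont=1 payload=0x56=86: acc |= 86<<7 -> acc=11014 shift=14
  byte[2]=0x31 cont=0 payload=0x31=49: acc |= 49<<14 -> acc=813830 shift=21 [end]
Varint 1: bytes[0:3] = 86 D6 31 -> value 813830 (3 byte(s))
  byte[3]=0x22 cont=0 payload=0x22=34: acc |= 34<<0 -> acc=34 shift=7 [end]
Varint 2: bytes[3:4] = 22 -> value 34 (1 byte(s))
  byte[4]=0x3E cont=0 payload=0x3E=62: acc |= 62<<0 -> acc=62 shift=7 [end]
Varint 3: bytes[4:5] = 3E -> value 62 (1 byte(s))
  byte[5]=0x58 cont=0 payload=0x58=88: acc |= 88<<0 -> acc=88 shift=7 [end]
Varint 4: bytes[5:6] = 58 -> value 88 (1 byte(s))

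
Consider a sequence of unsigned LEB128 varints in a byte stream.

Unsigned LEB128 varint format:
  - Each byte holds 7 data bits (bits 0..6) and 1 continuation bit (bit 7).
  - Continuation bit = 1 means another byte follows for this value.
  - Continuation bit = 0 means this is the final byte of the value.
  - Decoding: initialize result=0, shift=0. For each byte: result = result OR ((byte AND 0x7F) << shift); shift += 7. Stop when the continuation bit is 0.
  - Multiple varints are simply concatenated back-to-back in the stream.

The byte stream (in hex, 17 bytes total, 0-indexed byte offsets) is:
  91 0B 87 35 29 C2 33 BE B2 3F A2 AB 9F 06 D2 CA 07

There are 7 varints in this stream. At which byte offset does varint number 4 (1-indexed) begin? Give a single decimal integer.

  byte[0]=0x91 cont=1 payload=0x11=17: acc |= 17<<0 -> acc=17 shift=7
  byte[1]=0x0B cont=0 payload=0x0B=11: acc |= 11<<7 -> acc=1425 shift=14 [end]
Varint 1: bytes[0:2] = 91 0B -> value 1425 (2 byte(s))
  byte[2]=0x87 cont=1 payload=0x07=7: acc |= 7<<0 -> acc=7 shift=7
  byte[3]=0x35 cont=0 payload=0x35=53: acc |= 53<<7 -> acc=6791 shift=14 [end]
Varint 2: bytes[2:4] = 87 35 -> value 6791 (2 byte(s))
  byte[4]=0x29 cont=0 payload=0x29=41: acc |= 41<<0 -> acc=41 shift=7 [end]
Varint 3: bytes[4:5] = 29 -> value 41 (1 byte(s))
  byte[5]=0xC2 cont=1 payload=0x42=66: acc |= 66<<0 -> acc=66 shift=7
  byte[6]=0x33 cont=0 payload=0x33=51: acc |= 51<<7 -> acc=6594 shift=14 [end]
Varint 4: bytes[5:7] = C2 33 -> value 6594 (2 byte(s))
  byte[7]=0xBE cont=1 payload=0x3E=62: acc |= 62<<0 -> acc=62 shift=7
  byte[8]=0xB2 cont=1 payload=0x32=50: acc |= 50<<7 -> acc=6462 shift=14
  byte[9]=0x3F cont=0 payload=0x3F=63: acc |= 63<<14 -> acc=1038654 shift=21 [end]
Varint 5: bytes[7:10] = BE B2 3F -> value 1038654 (3 byte(s))
  byte[10]=0xA2 cont=1 payload=0x22=34: acc |= 34<<0 -> acc=34 shift=7
  byte[11]=0xAB cont=1 payload=0x2B=43: acc |= 43<<7 -> acc=5538 shift=14
  byte[12]=0x9F cont=1 payload=0x1F=31: acc |= 31<<14 -> acc=513442 shift=21
  byte[13]=0x06 cont=0 payload=0x06=6: acc |= 6<<21 -> acc=13096354 shift=28 [end]
Varint 6: bytes[10:14] = A2 AB 9F 06 -> value 13096354 (4 byte(s))
  byte[14]=0xD2 cont=1 payload=0x52=82: acc |= 82<<0 -> acc=82 shift=7
  byte[15]=0xCA cont=1 payload=0x4A=74: acc |= 74<<7 -> acc=9554 shift=14
  byte[16]=0x07 cont=0 payload=0x07=7: acc |= 7<<14 -> acc=124242 shift=21 [end]
Varint 7: bytes[14:17] = D2 CA 07 -> value 124242 (3 byte(s))

Answer: 5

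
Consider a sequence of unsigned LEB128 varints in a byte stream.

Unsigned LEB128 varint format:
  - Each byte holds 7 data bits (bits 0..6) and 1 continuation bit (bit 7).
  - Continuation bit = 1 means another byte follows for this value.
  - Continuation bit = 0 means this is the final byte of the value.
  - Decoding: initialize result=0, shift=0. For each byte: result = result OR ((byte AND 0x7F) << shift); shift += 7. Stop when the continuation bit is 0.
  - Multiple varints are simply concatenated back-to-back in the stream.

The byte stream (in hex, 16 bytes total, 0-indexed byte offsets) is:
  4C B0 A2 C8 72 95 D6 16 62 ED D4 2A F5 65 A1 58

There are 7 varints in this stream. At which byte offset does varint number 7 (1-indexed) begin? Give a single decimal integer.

  byte[0]=0x4C cont=0 payload=0x4C=76: acc |= 76<<0 -> acc=76 shift=7 [end]
Varint 1: bytes[0:1] = 4C -> value 76 (1 byte(s))
  byte[1]=0xB0 cont=1 payload=0x30=48: acc |= 48<<0 -> acc=48 shift=7
  byte[2]=0xA2 cont=1 payload=0x22=34: acc |= 34<<7 -> acc=4400 shift=14
  byte[3]=0xC8 cont=1 payload=0x48=72: acc |= 72<<14 -> acc=1184048 shift=21
  byte[4]=0x72 cont=0 payload=0x72=114: acc |= 114<<21 -> acc=240259376 shift=28 [end]
Varint 2: bytes[1:5] = B0 A2 C8 72 -> value 240259376 (4 byte(s))
  byte[5]=0x95 cont=1 payload=0x15=21: acc |= 21<<0 -> acc=21 shift=7
  byte[6]=0xD6 cont=1 payload=0x56=86: acc |= 86<<7 -> acc=11029 shift=14
  byte[7]=0x16 cont=0 payload=0x16=22: acc |= 22<<14 -> acc=371477 shift=21 [end]
Varint 3: bytes[5:8] = 95 D6 16 -> value 371477 (3 byte(s))
  byte[8]=0x62 cont=0 payload=0x62=98: acc |= 98<<0 -> acc=98 shift=7 [end]
Varint 4: bytes[8:9] = 62 -> value 98 (1 byte(s))
  byte[9]=0xED cont=1 payload=0x6D=109: acc |= 109<<0 -> acc=109 shift=7
  byte[10]=0xD4 cont=1 payload=0x54=84: acc |= 84<<7 -> acc=10861 shift=14
  byte[11]=0x2A cont=0 payload=0x2A=42: acc |= 42<<14 -> acc=698989 shift=21 [end]
Varint 5: bytes[9:12] = ED D4 2A -> value 698989 (3 byte(s))
  byte[12]=0xF5 cont=1 payload=0x75=117: acc |= 117<<0 -> acc=117 shift=7
  byte[13]=0x65 cont=0 payload=0x65=101: acc |= 101<<7 -> acc=13045 shift=14 [end]
Varint 6: bytes[12:14] = F5 65 -> value 13045 (2 byte(s))
  byte[14]=0xA1 cont=1 payload=0x21=33: acc |= 33<<0 -> acc=33 shift=7
  byte[15]=0x58 cont=0 payload=0x58=88: acc |= 88<<7 -> acc=11297 shift=14 [end]
Varint 7: bytes[14:16] = A1 58 -> value 11297 (2 byte(s))

Answer: 14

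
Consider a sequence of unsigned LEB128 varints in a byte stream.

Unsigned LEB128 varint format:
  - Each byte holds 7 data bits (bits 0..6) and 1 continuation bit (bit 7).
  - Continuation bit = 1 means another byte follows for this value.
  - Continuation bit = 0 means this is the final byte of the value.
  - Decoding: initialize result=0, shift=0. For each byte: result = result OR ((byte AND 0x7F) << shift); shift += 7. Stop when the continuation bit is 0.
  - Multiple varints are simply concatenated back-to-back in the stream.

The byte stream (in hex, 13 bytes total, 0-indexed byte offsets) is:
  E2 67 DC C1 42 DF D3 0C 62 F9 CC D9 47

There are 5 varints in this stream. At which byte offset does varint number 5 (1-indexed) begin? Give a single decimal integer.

  byte[0]=0xE2 cont=1 payload=0x62=98: acc |= 98<<0 -> acc=98 shift=7
  byte[1]=0x67 cont=0 payload=0x67=103: acc |= 103<<7 -> acc=13282 shift=14 [end]
Varint 1: bytes[0:2] = E2 67 -> value 13282 (2 byte(s))
  byte[2]=0xDC cont=1 payload=0x5C=92: acc |= 92<<0 -> acc=92 shift=7
  byte[3]=0xC1 cont=1 payload=0x41=65: acc |= 65<<7 -> acc=8412 shift=14
  byte[4]=0x42 cont=0 payload=0x42=66: acc |= 66<<14 -> acc=1089756 shift=21 [end]
Varint 2: bytes[2:5] = DC C1 42 -> value 1089756 (3 byte(s))
  byte[5]=0xDF cont=1 payload=0x5F=95: acc |= 95<<0 -> acc=95 shift=7
  byte[6]=0xD3 cont=1 payload=0x53=83: acc |= 83<<7 -> acc=10719 shift=14
  byte[7]=0x0C cont=0 payload=0x0C=12: acc |= 12<<14 -> acc=207327 shift=21 [end]
Varint 3: bytes[5:8] = DF D3 0C -> value 207327 (3 byte(s))
  byte[8]=0x62 cont=0 payload=0x62=98: acc |= 98<<0 -> acc=98 shift=7 [end]
Varint 4: bytes[8:9] = 62 -> value 98 (1 byte(s))
  byte[9]=0xF9 cont=1 payload=0x79=121: acc |= 121<<0 -> acc=121 shift=7
  byte[10]=0xCC cont=1 payload=0x4C=76: acc |= 76<<7 -> acc=9849 shift=14
  byte[11]=0xD9 cont=1 payload=0x59=89: acc |= 89<<14 -> acc=1468025 shift=21
  byte[12]=0x47 cont=0 payload=0x47=71: acc |= 71<<21 -> acc=150365817 shift=28 [end]
Varint 5: bytes[9:13] = F9 CC D9 47 -> value 150365817 (4 byte(s))

Answer: 9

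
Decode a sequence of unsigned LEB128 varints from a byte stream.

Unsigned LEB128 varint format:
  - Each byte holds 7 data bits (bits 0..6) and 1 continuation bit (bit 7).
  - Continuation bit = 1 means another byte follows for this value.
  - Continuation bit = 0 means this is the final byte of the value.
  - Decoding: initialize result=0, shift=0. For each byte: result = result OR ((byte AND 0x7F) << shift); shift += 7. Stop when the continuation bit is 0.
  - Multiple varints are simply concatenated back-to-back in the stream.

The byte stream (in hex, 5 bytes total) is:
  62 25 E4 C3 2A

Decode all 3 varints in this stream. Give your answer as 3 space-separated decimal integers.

Answer: 98 37 696804

Derivation:
  byte[0]=0x62 cont=0 payload=0x62=98: acc |= 98<<0 -> acc=98 shift=7 [end]
Varint 1: bytes[0:1] = 62 -> value 98 (1 byte(s))
  byte[1]=0x25 cont=0 payload=0x25=37: acc |= 37<<0 -> acc=37 shift=7 [end]
Varint 2: bytes[1:2] = 25 -> value 37 (1 byte(s))
  byte[2]=0xE4 cont=1 payload=0x64=100: acc |= 100<<0 -> acc=100 shift=7
  byte[3]=0xC3 cont=1 payload=0x43=67: acc |= 67<<7 -> acc=8676 shift=14
  byte[4]=0x2A cont=0 payload=0x2A=42: acc |= 42<<14 -> acc=696804 shift=21 [end]
Varint 3: bytes[2:5] = E4 C3 2A -> value 696804 (3 byte(s))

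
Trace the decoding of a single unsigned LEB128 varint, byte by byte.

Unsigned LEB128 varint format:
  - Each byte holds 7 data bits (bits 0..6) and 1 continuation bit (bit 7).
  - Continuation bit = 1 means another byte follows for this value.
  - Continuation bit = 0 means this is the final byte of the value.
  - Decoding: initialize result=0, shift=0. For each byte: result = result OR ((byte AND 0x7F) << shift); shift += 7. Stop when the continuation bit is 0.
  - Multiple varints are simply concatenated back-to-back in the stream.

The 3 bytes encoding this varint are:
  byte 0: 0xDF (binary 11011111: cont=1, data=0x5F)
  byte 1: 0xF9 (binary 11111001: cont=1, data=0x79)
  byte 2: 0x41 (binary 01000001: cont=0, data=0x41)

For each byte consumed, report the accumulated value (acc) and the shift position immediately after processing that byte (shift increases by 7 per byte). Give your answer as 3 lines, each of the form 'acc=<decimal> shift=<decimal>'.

Answer: acc=95 shift=7
acc=15583 shift=14
acc=1080543 shift=21

Derivation:
byte 0=0xDF: payload=0x5F=95, contrib = 95<<0 = 95; acc -> 95, shift -> 7
byte 1=0xF9: payload=0x79=121, contrib = 121<<7 = 15488; acc -> 15583, shift -> 14
byte 2=0x41: payload=0x41=65, contrib = 65<<14 = 1064960; acc -> 1080543, shift -> 21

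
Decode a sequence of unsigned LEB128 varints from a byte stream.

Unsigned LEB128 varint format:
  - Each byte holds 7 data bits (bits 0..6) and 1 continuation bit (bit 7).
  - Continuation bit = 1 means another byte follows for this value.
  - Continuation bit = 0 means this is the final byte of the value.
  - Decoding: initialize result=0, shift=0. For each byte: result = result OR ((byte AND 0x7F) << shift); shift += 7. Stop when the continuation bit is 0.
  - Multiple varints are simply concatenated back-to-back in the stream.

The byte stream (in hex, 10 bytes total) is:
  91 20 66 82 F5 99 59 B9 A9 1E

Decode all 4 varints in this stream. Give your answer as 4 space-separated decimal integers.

Answer: 4113 102 187071106 496825

Derivation:
  byte[0]=0x91 cont=1 payload=0x11=17: acc |= 17<<0 -> acc=17 shift=7
  byte[1]=0x20 cont=0 payload=0x20=32: acc |= 32<<7 -> acc=4113 shift=14 [end]
Varint 1: bytes[0:2] = 91 20 -> value 4113 (2 byte(s))
  byte[2]=0x66 cont=0 payload=0x66=102: acc |= 102<<0 -> acc=102 shift=7 [end]
Varint 2: bytes[2:3] = 66 -> value 102 (1 byte(s))
  byte[3]=0x82 cont=1 payload=0x02=2: acc |= 2<<0 -> acc=2 shift=7
  byte[4]=0xF5 cont=1 payload=0x75=117: acc |= 117<<7 -> acc=14978 shift=14
  byte[5]=0x99 cont=1 payload=0x19=25: acc |= 25<<14 -> acc=424578 shift=21
  byte[6]=0x59 cont=0 payload=0x59=89: acc |= 89<<21 -> acc=187071106 shift=28 [end]
Varint 3: bytes[3:7] = 82 F5 99 59 -> value 187071106 (4 byte(s))
  byte[7]=0xB9 cont=1 payload=0x39=57: acc |= 57<<0 -> acc=57 shift=7
  byte[8]=0xA9 cont=1 payload=0x29=41: acc |= 41<<7 -> acc=5305 shift=14
  byte[9]=0x1E cont=0 payload=0x1E=30: acc |= 30<<14 -> acc=496825 shift=21 [end]
Varint 4: bytes[7:10] = B9 A9 1E -> value 496825 (3 byte(s))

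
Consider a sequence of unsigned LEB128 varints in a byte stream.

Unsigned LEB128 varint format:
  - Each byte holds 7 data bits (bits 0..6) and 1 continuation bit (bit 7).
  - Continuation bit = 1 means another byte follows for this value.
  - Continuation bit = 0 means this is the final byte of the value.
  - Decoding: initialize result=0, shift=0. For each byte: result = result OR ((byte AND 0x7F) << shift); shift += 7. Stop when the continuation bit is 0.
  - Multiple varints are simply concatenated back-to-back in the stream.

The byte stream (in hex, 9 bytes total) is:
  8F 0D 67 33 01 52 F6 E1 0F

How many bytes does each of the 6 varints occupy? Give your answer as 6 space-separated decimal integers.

  byte[0]=0x8F cont=1 payload=0x0F=15: acc |= 15<<0 -> acc=15 shift=7
  byte[1]=0x0D cont=0 payload=0x0D=13: acc |= 13<<7 -> acc=1679 shift=14 [end]
Varint 1: bytes[0:2] = 8F 0D -> value 1679 (2 byte(s))
  byte[2]=0x67 cont=0 payload=0x67=103: acc |= 103<<0 -> acc=103 shift=7 [end]
Varint 2: bytes[2:3] = 67 -> value 103 (1 byte(s))
  byte[3]=0x33 cont=0 payload=0x33=51: acc |= 51<<0 -> acc=51 shift=7 [end]
Varint 3: bytes[3:4] = 33 -> value 51 (1 byte(s))
  byte[4]=0x01 cont=0 payload=0x01=1: acc |= 1<<0 -> acc=1 shift=7 [end]
Varint 4: bytes[4:5] = 01 -> value 1 (1 byte(s))
  byte[5]=0x52 cont=0 payload=0x52=82: acc |= 82<<0 -> acc=82 shift=7 [end]
Varint 5: bytes[5:6] = 52 -> value 82 (1 byte(s))
  byte[6]=0xF6 cont=1 payload=0x76=118: acc |= 118<<0 -> acc=118 shift=7
  byte[7]=0xE1 cont=1 payload=0x61=97: acc |= 97<<7 -> acc=12534 shift=14
  byte[8]=0x0F cont=0 payload=0x0F=15: acc |= 15<<14 -> acc=258294 shift=21 [end]
Varint 6: bytes[6:9] = F6 E1 0F -> value 258294 (3 byte(s))

Answer: 2 1 1 1 1 3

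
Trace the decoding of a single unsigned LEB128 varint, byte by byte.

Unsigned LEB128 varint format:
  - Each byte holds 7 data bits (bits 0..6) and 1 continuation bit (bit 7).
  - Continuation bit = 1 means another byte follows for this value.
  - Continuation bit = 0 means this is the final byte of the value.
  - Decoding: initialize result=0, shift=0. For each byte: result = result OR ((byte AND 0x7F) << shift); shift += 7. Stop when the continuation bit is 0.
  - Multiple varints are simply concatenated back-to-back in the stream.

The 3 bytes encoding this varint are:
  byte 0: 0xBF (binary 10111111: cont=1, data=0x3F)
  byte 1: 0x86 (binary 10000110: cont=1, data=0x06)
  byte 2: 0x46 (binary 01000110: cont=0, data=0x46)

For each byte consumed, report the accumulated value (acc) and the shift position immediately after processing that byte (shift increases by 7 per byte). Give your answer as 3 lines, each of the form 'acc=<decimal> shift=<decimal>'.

Answer: acc=63 shift=7
acc=831 shift=14
acc=1147711 shift=21

Derivation:
byte 0=0xBF: payload=0x3F=63, contrib = 63<<0 = 63; acc -> 63, shift -> 7
byte 1=0x86: payload=0x06=6, contrib = 6<<7 = 768; acc -> 831, shift -> 14
byte 2=0x46: payload=0x46=70, contrib = 70<<14 = 1146880; acc -> 1147711, shift -> 21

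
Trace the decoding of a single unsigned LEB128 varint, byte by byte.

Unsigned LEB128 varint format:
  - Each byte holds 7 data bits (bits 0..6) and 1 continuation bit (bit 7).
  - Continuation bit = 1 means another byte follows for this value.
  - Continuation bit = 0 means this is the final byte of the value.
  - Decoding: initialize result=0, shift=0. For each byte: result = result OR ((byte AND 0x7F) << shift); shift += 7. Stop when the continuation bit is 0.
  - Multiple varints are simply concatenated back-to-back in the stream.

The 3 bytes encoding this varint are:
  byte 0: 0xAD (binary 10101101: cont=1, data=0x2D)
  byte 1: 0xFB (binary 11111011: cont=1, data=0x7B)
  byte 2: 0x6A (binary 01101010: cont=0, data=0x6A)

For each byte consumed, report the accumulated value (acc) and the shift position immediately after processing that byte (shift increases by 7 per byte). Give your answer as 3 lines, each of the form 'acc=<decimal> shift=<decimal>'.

Answer: acc=45 shift=7
acc=15789 shift=14
acc=1752493 shift=21

Derivation:
byte 0=0xAD: payload=0x2D=45, contrib = 45<<0 = 45; acc -> 45, shift -> 7
byte 1=0xFB: payload=0x7B=123, contrib = 123<<7 = 15744; acc -> 15789, shift -> 14
byte 2=0x6A: payload=0x6A=106, contrib = 106<<14 = 1736704; acc -> 1752493, shift -> 21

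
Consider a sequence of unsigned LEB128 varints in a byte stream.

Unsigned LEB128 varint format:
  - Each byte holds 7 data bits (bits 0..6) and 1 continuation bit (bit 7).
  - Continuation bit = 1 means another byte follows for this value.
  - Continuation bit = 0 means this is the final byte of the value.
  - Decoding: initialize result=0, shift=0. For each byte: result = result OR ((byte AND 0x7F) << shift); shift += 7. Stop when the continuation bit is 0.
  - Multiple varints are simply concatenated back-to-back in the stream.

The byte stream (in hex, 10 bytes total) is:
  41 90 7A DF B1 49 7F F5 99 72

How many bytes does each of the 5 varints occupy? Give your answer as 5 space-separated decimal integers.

Answer: 1 2 3 1 3

Derivation:
  byte[0]=0x41 cont=0 payload=0x41=65: acc |= 65<<0 -> acc=65 shift=7 [end]
Varint 1: bytes[0:1] = 41 -> value 65 (1 byte(s))
  byte[1]=0x90 cont=1 payload=0x10=16: acc |= 16<<0 -> acc=16 shift=7
  byte[2]=0x7A cont=0 payload=0x7A=122: acc |= 122<<7 -> acc=15632 shift=14 [end]
Varint 2: bytes[1:3] = 90 7A -> value 15632 (2 byte(s))
  byte[3]=0xDF cont=1 payload=0x5F=95: acc |= 95<<0 -> acc=95 shift=7
  byte[4]=0xB1 cont=1 payload=0x31=49: acc |= 49<<7 -> acc=6367 shift=14
  byte[5]=0x49 cont=0 payload=0x49=73: acc |= 73<<14 -> acc=1202399 shift=21 [end]
Varint 3: bytes[3:6] = DF B1 49 -> value 1202399 (3 byte(s))
  byte[6]=0x7F cont=0 payload=0x7F=127: acc |= 127<<0 -> acc=127 shift=7 [end]
Varint 4: bytes[6:7] = 7F -> value 127 (1 byte(s))
  byte[7]=0xF5 cont=1 payload=0x75=117: acc |= 117<<0 -> acc=117 shift=7
  byte[8]=0x99 cont=1 payload=0x19=25: acc |= 25<<7 -> acc=3317 shift=14
  byte[9]=0x72 cont=0 payload=0x72=114: acc |= 114<<14 -> acc=1871093 shift=21 [end]
Varint 5: bytes[7:10] = F5 99 72 -> value 1871093 (3 byte(s))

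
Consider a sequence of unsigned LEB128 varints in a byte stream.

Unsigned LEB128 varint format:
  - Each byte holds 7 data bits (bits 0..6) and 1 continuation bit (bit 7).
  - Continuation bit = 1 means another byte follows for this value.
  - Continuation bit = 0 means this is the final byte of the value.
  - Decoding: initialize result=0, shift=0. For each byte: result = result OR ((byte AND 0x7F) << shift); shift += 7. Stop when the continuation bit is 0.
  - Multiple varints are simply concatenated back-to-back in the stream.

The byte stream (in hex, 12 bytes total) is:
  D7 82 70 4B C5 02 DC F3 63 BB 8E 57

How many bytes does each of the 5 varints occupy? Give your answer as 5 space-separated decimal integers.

  byte[0]=0xD7 cont=1 payload=0x57=87: acc |= 87<<0 -> acc=87 shift=7
  byte[1]=0x82 cont=1 payload=0x02=2: acc |= 2<<7 -> acc=343 shift=14
  byte[2]=0x70 cont=0 payload=0x70=112: acc |= 112<<14 -> acc=1835351 shift=21 [end]
Varint 1: bytes[0:3] = D7 82 70 -> value 1835351 (3 byte(s))
  byte[3]=0x4B cont=0 payload=0x4B=75: acc |= 75<<0 -> acc=75 shift=7 [end]
Varint 2: bytes[3:4] = 4B -> value 75 (1 byte(s))
  byte[4]=0xC5 cont=1 payload=0x45=69: acc |= 69<<0 -> acc=69 shift=7
  byte[5]=0x02 cont=0 payload=0x02=2: acc |= 2<<7 -> acc=325 shift=14 [end]
Varint 3: bytes[4:6] = C5 02 -> value 325 (2 byte(s))
  byte[6]=0xDC cont=1 payload=0x5C=92: acc |= 92<<0 -> acc=92 shift=7
  byte[7]=0xF3 cont=1 payload=0x73=115: acc |= 115<<7 -> acc=14812 shift=14
  byte[8]=0x63 cont=0 payload=0x63=99: acc |= 99<<14 -> acc=1636828 shift=21 [end]
Varint 4: bytes[6:9] = DC F3 63 -> value 1636828 (3 byte(s))
  byte[9]=0xBB cont=1 payload=0x3B=59: acc |= 59<<0 -> acc=59 shift=7
  byte[10]=0x8E cont=1 payload=0x0E=14: acc |= 14<<7 -> acc=1851 shift=14
  byte[11]=0x57 cont=0 payload=0x57=87: acc |= 87<<14 -> acc=1427259 shift=21 [end]
Varint 5: bytes[9:12] = BB 8E 57 -> value 1427259 (3 byte(s))

Answer: 3 1 2 3 3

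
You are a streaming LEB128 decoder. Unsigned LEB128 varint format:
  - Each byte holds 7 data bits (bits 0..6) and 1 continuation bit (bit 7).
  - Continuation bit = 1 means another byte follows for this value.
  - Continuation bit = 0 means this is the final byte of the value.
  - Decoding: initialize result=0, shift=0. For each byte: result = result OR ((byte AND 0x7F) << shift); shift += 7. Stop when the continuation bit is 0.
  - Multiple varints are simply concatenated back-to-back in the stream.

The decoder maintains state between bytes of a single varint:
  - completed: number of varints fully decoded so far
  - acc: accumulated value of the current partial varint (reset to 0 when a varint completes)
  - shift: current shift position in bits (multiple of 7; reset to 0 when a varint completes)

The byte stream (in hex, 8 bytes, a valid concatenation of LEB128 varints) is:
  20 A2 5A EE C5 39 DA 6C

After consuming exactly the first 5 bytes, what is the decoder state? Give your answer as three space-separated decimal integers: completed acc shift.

Answer: 2 8942 14

Derivation:
byte[0]=0x20 cont=0 payload=0x20: varint #1 complete (value=32); reset -> completed=1 acc=0 shift=0
byte[1]=0xA2 cont=1 payload=0x22: acc |= 34<<0 -> completed=1 acc=34 shift=7
byte[2]=0x5A cont=0 payload=0x5A: varint #2 complete (value=11554); reset -> completed=2 acc=0 shift=0
byte[3]=0xEE cont=1 payload=0x6E: acc |= 110<<0 -> completed=2 acc=110 shift=7
byte[4]=0xC5 cont=1 payload=0x45: acc |= 69<<7 -> completed=2 acc=8942 shift=14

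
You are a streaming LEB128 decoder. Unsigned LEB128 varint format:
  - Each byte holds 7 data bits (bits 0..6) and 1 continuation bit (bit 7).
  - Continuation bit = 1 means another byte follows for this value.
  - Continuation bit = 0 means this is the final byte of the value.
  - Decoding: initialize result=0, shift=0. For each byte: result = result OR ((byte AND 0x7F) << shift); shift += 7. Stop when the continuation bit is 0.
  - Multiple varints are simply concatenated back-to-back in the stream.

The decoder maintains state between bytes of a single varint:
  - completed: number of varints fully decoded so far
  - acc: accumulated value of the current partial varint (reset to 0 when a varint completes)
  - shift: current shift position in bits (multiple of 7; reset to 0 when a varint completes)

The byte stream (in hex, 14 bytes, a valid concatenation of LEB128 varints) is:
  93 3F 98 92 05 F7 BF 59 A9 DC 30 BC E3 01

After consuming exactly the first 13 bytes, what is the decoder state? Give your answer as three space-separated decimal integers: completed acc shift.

Answer: 4 12732 14

Derivation:
byte[0]=0x93 cont=1 payload=0x13: acc |= 19<<0 -> completed=0 acc=19 shift=7
byte[1]=0x3F cont=0 payload=0x3F: varint #1 complete (value=8083); reset -> completed=1 acc=0 shift=0
byte[2]=0x98 cont=1 payload=0x18: acc |= 24<<0 -> completed=1 acc=24 shift=7
byte[3]=0x92 cont=1 payload=0x12: acc |= 18<<7 -> completed=1 acc=2328 shift=14
byte[4]=0x05 cont=0 payload=0x05: varint #2 complete (value=84248); reset -> completed=2 acc=0 shift=0
byte[5]=0xF7 cont=1 payload=0x77: acc |= 119<<0 -> completed=2 acc=119 shift=7
byte[6]=0xBF cont=1 payload=0x3F: acc |= 63<<7 -> completed=2 acc=8183 shift=14
byte[7]=0x59 cont=0 payload=0x59: varint #3 complete (value=1466359); reset -> completed=3 acc=0 shift=0
byte[8]=0xA9 cont=1 payload=0x29: acc |= 41<<0 -> completed=3 acc=41 shift=7
byte[9]=0xDC cont=1 payload=0x5C: acc |= 92<<7 -> completed=3 acc=11817 shift=14
byte[10]=0x30 cont=0 payload=0x30: varint #4 complete (value=798249); reset -> completed=4 acc=0 shift=0
byte[11]=0xBC cont=1 payload=0x3C: acc |= 60<<0 -> completed=4 acc=60 shift=7
byte[12]=0xE3 cont=1 payload=0x63: acc |= 99<<7 -> completed=4 acc=12732 shift=14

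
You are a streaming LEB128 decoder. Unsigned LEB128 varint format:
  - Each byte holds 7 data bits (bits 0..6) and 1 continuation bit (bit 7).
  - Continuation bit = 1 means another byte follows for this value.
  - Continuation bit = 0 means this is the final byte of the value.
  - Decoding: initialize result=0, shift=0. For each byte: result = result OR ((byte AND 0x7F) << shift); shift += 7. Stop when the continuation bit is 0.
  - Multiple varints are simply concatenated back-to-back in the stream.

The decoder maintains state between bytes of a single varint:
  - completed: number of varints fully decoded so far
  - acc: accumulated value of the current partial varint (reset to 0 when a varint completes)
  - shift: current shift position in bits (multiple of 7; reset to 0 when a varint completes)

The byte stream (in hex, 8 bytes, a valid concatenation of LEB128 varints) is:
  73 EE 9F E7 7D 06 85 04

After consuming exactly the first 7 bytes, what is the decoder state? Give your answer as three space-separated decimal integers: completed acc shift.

Answer: 3 5 7

Derivation:
byte[0]=0x73 cont=0 payload=0x73: varint #1 complete (value=115); reset -> completed=1 acc=0 shift=0
byte[1]=0xEE cont=1 payload=0x6E: acc |= 110<<0 -> completed=1 acc=110 shift=7
byte[2]=0x9F cont=1 payload=0x1F: acc |= 31<<7 -> completed=1 acc=4078 shift=14
byte[3]=0xE7 cont=1 payload=0x67: acc |= 103<<14 -> completed=1 acc=1691630 shift=21
byte[4]=0x7D cont=0 payload=0x7D: varint #2 complete (value=263835630); reset -> completed=2 acc=0 shift=0
byte[5]=0x06 cont=0 payload=0x06: varint #3 complete (value=6); reset -> completed=3 acc=0 shift=0
byte[6]=0x85 cont=1 payload=0x05: acc |= 5<<0 -> completed=3 acc=5 shift=7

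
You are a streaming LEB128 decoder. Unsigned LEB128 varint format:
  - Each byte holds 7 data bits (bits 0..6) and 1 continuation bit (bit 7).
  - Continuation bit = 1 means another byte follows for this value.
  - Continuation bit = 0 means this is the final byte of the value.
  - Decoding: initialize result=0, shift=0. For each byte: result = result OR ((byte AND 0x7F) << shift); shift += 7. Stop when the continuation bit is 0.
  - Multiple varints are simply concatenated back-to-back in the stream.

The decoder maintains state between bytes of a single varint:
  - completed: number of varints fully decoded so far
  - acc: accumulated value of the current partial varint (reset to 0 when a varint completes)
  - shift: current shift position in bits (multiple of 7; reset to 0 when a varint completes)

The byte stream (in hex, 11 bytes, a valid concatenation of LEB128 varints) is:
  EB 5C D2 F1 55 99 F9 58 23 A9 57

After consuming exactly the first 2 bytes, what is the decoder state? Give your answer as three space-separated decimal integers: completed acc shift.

byte[0]=0xEB cont=1 payload=0x6B: acc |= 107<<0 -> completed=0 acc=107 shift=7
byte[1]=0x5C cont=0 payload=0x5C: varint #1 complete (value=11883); reset -> completed=1 acc=0 shift=0

Answer: 1 0 0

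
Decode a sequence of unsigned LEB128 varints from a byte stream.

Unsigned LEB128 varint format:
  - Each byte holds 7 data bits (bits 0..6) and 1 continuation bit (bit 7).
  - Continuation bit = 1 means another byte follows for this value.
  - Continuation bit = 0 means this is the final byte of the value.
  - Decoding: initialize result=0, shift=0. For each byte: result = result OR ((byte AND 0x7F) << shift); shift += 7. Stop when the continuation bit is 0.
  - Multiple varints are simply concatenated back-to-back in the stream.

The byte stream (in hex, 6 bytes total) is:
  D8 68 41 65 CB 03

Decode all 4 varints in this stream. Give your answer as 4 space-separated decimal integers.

  byte[0]=0xD8 cont=1 payload=0x58=88: acc |= 88<<0 -> acc=88 shift=7
  byte[1]=0x68 cont=0 payload=0x68=104: acc |= 104<<7 -> acc=13400 shift=14 [end]
Varint 1: bytes[0:2] = D8 68 -> value 13400 (2 byte(s))
  byte[2]=0x41 cont=0 payload=0x41=65: acc |= 65<<0 -> acc=65 shift=7 [end]
Varint 2: bytes[2:3] = 41 -> value 65 (1 byte(s))
  byte[3]=0x65 cont=0 payload=0x65=101: acc |= 101<<0 -> acc=101 shift=7 [end]
Varint 3: bytes[3:4] = 65 -> value 101 (1 byte(s))
  byte[4]=0xCB cont=1 payload=0x4B=75: acc |= 75<<0 -> acc=75 shift=7
  byte[5]=0x03 cont=0 payload=0x03=3: acc |= 3<<7 -> acc=459 shift=14 [end]
Varint 4: bytes[4:6] = CB 03 -> value 459 (2 byte(s))

Answer: 13400 65 101 459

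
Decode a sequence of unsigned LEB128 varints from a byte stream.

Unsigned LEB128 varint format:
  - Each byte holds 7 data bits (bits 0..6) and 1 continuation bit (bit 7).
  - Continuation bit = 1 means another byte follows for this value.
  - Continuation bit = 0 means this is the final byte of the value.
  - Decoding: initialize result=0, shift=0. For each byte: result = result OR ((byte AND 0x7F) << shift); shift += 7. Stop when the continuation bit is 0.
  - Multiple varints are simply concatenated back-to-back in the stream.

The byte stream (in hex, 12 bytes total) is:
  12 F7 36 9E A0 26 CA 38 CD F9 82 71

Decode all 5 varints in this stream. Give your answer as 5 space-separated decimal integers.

Answer: 18 7031 626718 7242 237026509

Derivation:
  byte[0]=0x12 cont=0 payload=0x12=18: acc |= 18<<0 -> acc=18 shift=7 [end]
Varint 1: bytes[0:1] = 12 -> value 18 (1 byte(s))
  byte[1]=0xF7 cont=1 payload=0x77=119: acc |= 119<<0 -> acc=119 shift=7
  byte[2]=0x36 cont=0 payload=0x36=54: acc |= 54<<7 -> acc=7031 shift=14 [end]
Varint 2: bytes[1:3] = F7 36 -> value 7031 (2 byte(s))
  byte[3]=0x9E cont=1 payload=0x1E=30: acc |= 30<<0 -> acc=30 shift=7
  byte[4]=0xA0 cont=1 payload=0x20=32: acc |= 32<<7 -> acc=4126 shift=14
  byte[5]=0x26 cont=0 payload=0x26=38: acc |= 38<<14 -> acc=626718 shift=21 [end]
Varint 3: bytes[3:6] = 9E A0 26 -> value 626718 (3 byte(s))
  byte[6]=0xCA cont=1 payload=0x4A=74: acc |= 74<<0 -> acc=74 shift=7
  byte[7]=0x38 cont=0 payload=0x38=56: acc |= 56<<7 -> acc=7242 shift=14 [end]
Varint 4: bytes[6:8] = CA 38 -> value 7242 (2 byte(s))
  byte[8]=0xCD cont=1 payload=0x4D=77: acc |= 77<<0 -> acc=77 shift=7
  byte[9]=0xF9 cont=1 payload=0x79=121: acc |= 121<<7 -> acc=15565 shift=14
  byte[10]=0x82 cont=1 payload=0x02=2: acc |= 2<<14 -> acc=48333 shift=21
  byte[11]=0x71 cont=0 payload=0x71=113: acc |= 113<<21 -> acc=237026509 shift=28 [end]
Varint 5: bytes[8:12] = CD F9 82 71 -> value 237026509 (4 byte(s))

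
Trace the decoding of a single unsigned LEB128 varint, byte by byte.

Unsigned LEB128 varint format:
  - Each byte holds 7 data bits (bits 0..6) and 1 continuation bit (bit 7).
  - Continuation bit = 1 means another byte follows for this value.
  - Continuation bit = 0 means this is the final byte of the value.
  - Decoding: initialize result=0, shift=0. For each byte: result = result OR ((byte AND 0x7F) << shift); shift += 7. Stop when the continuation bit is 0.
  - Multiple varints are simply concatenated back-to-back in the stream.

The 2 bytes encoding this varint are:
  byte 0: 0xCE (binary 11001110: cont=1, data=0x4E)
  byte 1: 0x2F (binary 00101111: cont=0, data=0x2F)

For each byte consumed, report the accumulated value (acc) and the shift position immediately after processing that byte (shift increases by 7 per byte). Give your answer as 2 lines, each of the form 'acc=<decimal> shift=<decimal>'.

byte 0=0xCE: payload=0x4E=78, contrib = 78<<0 = 78; acc -> 78, shift -> 7
byte 1=0x2F: payload=0x2F=47, contrib = 47<<7 = 6016; acc -> 6094, shift -> 14

Answer: acc=78 shift=7
acc=6094 shift=14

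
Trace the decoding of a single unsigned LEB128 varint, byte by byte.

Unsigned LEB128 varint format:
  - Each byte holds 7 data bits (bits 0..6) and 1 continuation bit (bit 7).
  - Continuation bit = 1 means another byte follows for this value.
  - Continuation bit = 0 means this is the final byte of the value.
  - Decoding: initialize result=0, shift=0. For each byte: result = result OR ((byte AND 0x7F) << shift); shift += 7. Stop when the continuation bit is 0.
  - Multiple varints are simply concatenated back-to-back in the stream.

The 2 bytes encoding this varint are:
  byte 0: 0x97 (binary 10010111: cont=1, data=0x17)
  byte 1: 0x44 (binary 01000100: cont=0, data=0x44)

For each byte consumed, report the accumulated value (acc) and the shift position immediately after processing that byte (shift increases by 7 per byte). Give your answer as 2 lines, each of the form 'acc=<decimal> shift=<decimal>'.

Answer: acc=23 shift=7
acc=8727 shift=14

Derivation:
byte 0=0x97: payload=0x17=23, contrib = 23<<0 = 23; acc -> 23, shift -> 7
byte 1=0x44: payload=0x44=68, contrib = 68<<7 = 8704; acc -> 8727, shift -> 14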